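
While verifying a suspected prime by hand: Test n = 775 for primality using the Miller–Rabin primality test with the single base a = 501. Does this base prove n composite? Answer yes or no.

n − 1 = 774 = 2^1 · 387, so s = 1 and d = 387.
x_0 = 501^387 mod 775 = 1.
x_0 = 1, so 501 is not a witness.

no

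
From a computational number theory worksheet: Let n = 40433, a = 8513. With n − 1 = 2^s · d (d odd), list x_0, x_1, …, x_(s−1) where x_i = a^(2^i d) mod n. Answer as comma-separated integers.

n − 1 = 40432 = 2^4 · 2527, so s = 4 and d = 2527.
x_0 = 8513^2527 mod 40433 = 19854.
x_1 = 19854^2 mod 40433 = 40432.
x_2 = 40432^2 mod 40433 = 1.
x_3 = 1^2 mod 40433 = 1.

19854, 40432, 1, 1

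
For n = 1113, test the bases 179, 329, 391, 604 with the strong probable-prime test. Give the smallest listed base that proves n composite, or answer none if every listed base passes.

179

n − 1 = 1112 = 2^3 · 139, so s = 3 and d = 139.
Base 179: x_0 = 179^139 mod 1113 = 557. x_0 is neither 1 nor 1112, so continue squaring. x_1 = 557^2 mod 1113 = 835. x_2 = 835^2 mod 1113 = 487. Reached i = s−1 = 2 without hitting −1: 179 is a Miller–Rabin witness and 1113 is composite.
Base 329: x_0 = 329^139 mod 1113 = 1064. x_0 is neither 1 nor 1112, so continue squaring. x_1 = 1064^2 mod 1113 = 175. x_2 = 175^2 mod 1113 = 574. Reached i = s−1 = 2 without hitting −1: 329 is a Miller–Rabin witness and 1113 is composite.
Base 391: x_0 = 391^139 mod 1113 = 769. x_0 is neither 1 nor 1112, so continue squaring. x_1 = 769^2 mod 1113 = 358. x_2 = 358^2 mod 1113 = 169. Reached i = s−1 = 2 without hitting −1: 391 is a Miller–Rabin witness and 1113 is composite.
Base 604: x_0 = 604^139 mod 1113 = 730. x_0 is neither 1 nor 1112, so continue squaring. x_1 = 730^2 mod 1113 = 886. x_2 = 886^2 mod 1113 = 331. Reached i = s−1 = 2 without hitting −1: 604 is a Miller–Rabin witness and 1113 is composite.
The smallest witness among the given bases is 179.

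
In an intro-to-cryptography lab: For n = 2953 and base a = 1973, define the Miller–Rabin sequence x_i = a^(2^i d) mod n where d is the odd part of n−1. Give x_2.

2952

n − 1 = 2952 = 2^3 · 369, so s = 3 and d = 369.
x_0 = 1973^369 mod 2953 = 456.
x_1 = 456^2 mod 2953 = 1226.
x_2 = 1226^2 mod 2953 = 2952.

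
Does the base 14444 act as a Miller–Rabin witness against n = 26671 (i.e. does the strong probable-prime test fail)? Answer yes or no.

yes

n − 1 = 26670 = 2^1 · 13335, so s = 1 and d = 13335.
x_0 = 14444^13335 mod 26671 = 361.
x_0 ∉ {1, 26670} and s = 1, so 14444 is a Miller–Rabin witness and 26671 is composite.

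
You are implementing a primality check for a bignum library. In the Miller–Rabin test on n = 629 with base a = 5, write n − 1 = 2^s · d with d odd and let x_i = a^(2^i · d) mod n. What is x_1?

n − 1 = 628 = 2^2 · 157, so s = 2 and d = 157.
x_0 = 5^157 mod 629 = 309.
x_1 = 309^2 mod 629 = 502.

502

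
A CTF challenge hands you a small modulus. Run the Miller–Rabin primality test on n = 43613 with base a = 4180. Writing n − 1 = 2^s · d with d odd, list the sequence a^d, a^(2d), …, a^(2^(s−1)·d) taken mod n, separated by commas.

n − 1 = 43612 = 2^2 · 10903, so s = 2 and d = 10903.
x_0 = 4180^10903 mod 43613 = 43612.
x_1 = 43612^2 mod 43613 = 1.

43612, 1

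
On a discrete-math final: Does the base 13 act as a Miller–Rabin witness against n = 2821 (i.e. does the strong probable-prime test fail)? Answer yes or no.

n − 1 = 2820 = 2^2 · 705, so s = 2 and d = 705.
Repeated squaring mod 2821: 13^1 ≡ 13, 13^2 ≡ 169, 13^4 ≡ 351, 13^8 ≡ 1898, 13^16 ≡ 2808, 13^32 ≡ 169, 13^64 ≡ 351, 13^128 ≡ 1898, 13^256 ≡ 2808, 13^512 ≡ 169.
705 = 512 + 128 + 64 + 1, so 13^705 ≡ 169·1898·351·13 ≡ 650 (mod 2821).
x_0 = 13^705 mod 2821 = 650.
x_0 is neither 1 nor 2820, so continue squaring.
x_1 = 650^2 mod 2821 = 2171.
Reached i = s−1 = 1 without hitting −1: 13 is a Miller–Rabin witness and 2821 is composite.

yes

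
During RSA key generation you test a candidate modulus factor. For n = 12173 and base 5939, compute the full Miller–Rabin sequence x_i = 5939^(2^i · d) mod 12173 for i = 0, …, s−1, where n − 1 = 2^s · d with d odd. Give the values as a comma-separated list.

7899, 7576

n − 1 = 12172 = 2^2 · 3043, so s = 2 and d = 3043.
x_0 = 5939^3043 mod 12173 = 7899.
x_1 = 7899^2 mod 12173 = 7576.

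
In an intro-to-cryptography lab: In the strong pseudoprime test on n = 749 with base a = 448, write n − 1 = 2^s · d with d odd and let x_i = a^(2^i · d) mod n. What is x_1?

n − 1 = 748 = 2^2 · 187, so s = 2 and d = 187.
Repeated squaring mod 749: 448^1 ≡ 448, 448^2 ≡ 721, 448^4 ≡ 35, 448^8 ≡ 476, 448^16 ≡ 378, 448^32 ≡ 574, 448^64 ≡ 665, 448^128 ≡ 315.
187 = 128 + 32 + 16 + 8 + 2 + 1, so 448^187 ≡ 315·574·378·476·721·448 ≡ 112 (mod 749).
x_0 = 112.
x_1 = 112^2 mod 749 = 560.

560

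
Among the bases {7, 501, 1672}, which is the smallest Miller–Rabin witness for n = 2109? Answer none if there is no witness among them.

n − 1 = 2108 = 2^2 · 527, so s = 2 and d = 527.
Base 7: x_0 = 7^527 mod 2109 = 2044. x_0 is neither 1 nor 2108, so continue squaring. x_1 = 2044^2 mod 2109 = 7. Reached i = s−1 = 1 without hitting −1: 7 is a Miller–Rabin witness and 2109 is composite.
Base 501: x_0 = 501^527 mod 2109 = 315. x_0 is neither 1 nor 2108, so continue squaring. x_1 = 315^2 mod 2109 = 102. Reached i = s−1 = 1 without hitting −1: 501 is a Miller–Rabin witness and 2109 is composite.
Base 1672: x_0 = 1672^527 mod 2109 = 1045. x_0 is neither 1 nor 2108, so continue squaring. x_1 = 1045^2 mod 2109 = 1672. Reached i = s−1 = 1 without hitting −1: 1672 is a Miller–Rabin witness and 2109 is composite.
The smallest witness among the given bases is 7.

7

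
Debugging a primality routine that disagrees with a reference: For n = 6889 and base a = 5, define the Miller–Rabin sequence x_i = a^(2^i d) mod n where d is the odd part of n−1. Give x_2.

2740

n − 1 = 6888 = 2^3 · 861, so s = 3 and d = 861.
x_0 = 5^861 mod 6889 = 4481.
x_1 = 4481^2 mod 6889 = 4815.
x_2 = 4815^2 mod 6889 = 2740.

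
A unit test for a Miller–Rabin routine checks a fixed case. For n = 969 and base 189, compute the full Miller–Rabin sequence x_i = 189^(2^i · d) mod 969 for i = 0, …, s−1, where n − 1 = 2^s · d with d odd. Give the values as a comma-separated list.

189, 837, 951

n − 1 = 968 = 2^3 · 121, so s = 3 and d = 121.
x_0 = 189^121 mod 969 = 189.
x_1 = 189^2 mod 969 = 837.
x_2 = 837^2 mod 969 = 951.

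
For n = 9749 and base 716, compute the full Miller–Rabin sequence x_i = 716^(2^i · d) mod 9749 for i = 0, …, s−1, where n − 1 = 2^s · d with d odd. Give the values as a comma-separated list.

n − 1 = 9748 = 2^2 · 2437, so s = 2 and d = 2437.
x_0 = 716^2437 mod 9749 = 1.
x_1 = 1^2 mod 9749 = 1.

1, 1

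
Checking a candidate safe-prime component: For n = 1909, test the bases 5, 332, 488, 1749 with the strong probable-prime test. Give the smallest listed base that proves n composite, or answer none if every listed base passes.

5

n − 1 = 1908 = 2^2 · 477, so s = 2 and d = 477.
Base 5: x_0 = 5^477 mod 1909 = 364. x_0 is neither 1 nor 1908, so continue squaring. x_1 = 364^2 mod 1909 = 775. Reached i = s−1 = 1 without hitting −1: 5 is a Miller–Rabin witness and 1909 is composite.
Base 332: x_0 = 332^477 mod 1909 = 166. x_0 is neither 1 nor 1908, so continue squaring. x_1 = 166^2 mod 1909 = 830. Reached i = s−1 = 1 without hitting −1: 332 is a Miller–Rabin witness and 1909 is composite.
Base 488: x_0 = 488^477 mod 1909 = 1491. x_0 is neither 1 nor 1908, so continue squaring. x_1 = 1491^2 mod 1909 = 1005. Reached i = s−1 = 1 without hitting −1: 488 is a Miller–Rabin witness and 1909 is composite.
Base 1749: x_0 = 1749^477 mod 1909 = 967. x_0 is neither 1 nor 1908, so continue squaring. x_1 = 967^2 mod 1909 = 1588. Reached i = s−1 = 1 without hitting −1: 1749 is a Miller–Rabin witness and 1909 is composite.
The smallest witness among the given bases is 5.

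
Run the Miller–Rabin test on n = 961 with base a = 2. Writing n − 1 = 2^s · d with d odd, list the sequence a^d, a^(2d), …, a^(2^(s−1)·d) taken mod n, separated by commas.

n − 1 = 960 = 2^6 · 15, so s = 6 and d = 15.
x_0 = 2^15 mod 961 = 94.
x_1 = 94^2 mod 961 = 187.
x_2 = 187^2 mod 961 = 373.
x_3 = 373^2 mod 961 = 745.
x_4 = 745^2 mod 961 = 528.
x_5 = 528^2 mod 961 = 94.

94, 187, 373, 745, 528, 94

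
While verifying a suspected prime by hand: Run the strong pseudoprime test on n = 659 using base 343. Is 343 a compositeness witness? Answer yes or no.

n − 1 = 658 = 2^1 · 329, so s = 1 and d = 329.
By repeated squaring, 343^329 ≡ 658 (mod 659).
x_0 = 343^329 mod 659 = 658.
x_0 = 658 ≡ −1, so 343 is not a witness.

no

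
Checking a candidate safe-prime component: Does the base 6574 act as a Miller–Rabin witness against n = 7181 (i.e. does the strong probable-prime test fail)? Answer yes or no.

n − 1 = 7180 = 2^2 · 1795, so s = 2 and d = 1795.
Repeated squaring mod 7181: 6574^1 ≡ 6574, 6574^2 ≡ 2218, 6574^4 ≡ 539, 6574^8 ≡ 3281, 6574^16 ≡ 642, 6574^32 ≡ 2847, 6574^64 ≡ 5241, 6574^128 ≡ 756, 6574^256 ≡ 4237, 6574^512 ≡ 6850, 6574^1024 ≡ 1846.
1795 = 1024 + 512 + 256 + 2 + 1, so 6574^1795 ≡ 1846·6850·4237·2218·6574 ≡ 1615 (mod 7181).
x_0 = 6574^1795 mod 7181 = 1615.
x_0 is neither 1 nor 7180, so continue squaring.
x_1 = 1615^2 mod 7181 = 1522.
Reached i = s−1 = 1 without hitting −1: 6574 is a Miller–Rabin witness and 7181 is composite.

yes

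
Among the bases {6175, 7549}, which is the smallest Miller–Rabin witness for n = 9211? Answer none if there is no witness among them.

n − 1 = 9210 = 2^1 · 4605, so s = 1 and d = 4605.
Base 6175: x_0 = 6175^4605 mod 9211 = 9210. x_0 = 9210 ≡ −1, so 6175 is not a witness.
Base 7549: x_0 = 7549^4605 mod 9211 = 9210. x_0 = 9210 ≡ −1, so 7549 is not a witness.
No listed base is a witness for 9211.

none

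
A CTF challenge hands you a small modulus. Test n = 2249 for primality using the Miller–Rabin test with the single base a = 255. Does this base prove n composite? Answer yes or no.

n − 1 = 2248 = 2^3 · 281, so s = 3 and d = 281.
Repeated squaring mod 2249: 255^1 ≡ 255, 255^2 ≡ 2053, 255^4 ≡ 183, 255^8 ≡ 2003, 255^16 ≡ 2042, 255^32 ≡ 118, 255^64 ≡ 430, 255^128 ≡ 482, 255^256 ≡ 677.
281 = 256 + 16 + 8 + 1, so 255^281 ≡ 677·2042·2003·255 ≡ 1282 (mod 2249).
x_0 = 255^281 mod 2249 = 1282.
x_0 is neither 1 nor 2248, so continue squaring.
x_1 = 1282^2 mod 2249 = 1754.
x_2 = 1754^2 mod 2249 = 2133.
Reached i = s−1 = 2 without hitting −1: 255 is a Miller–Rabin witness and 2249 is composite.

yes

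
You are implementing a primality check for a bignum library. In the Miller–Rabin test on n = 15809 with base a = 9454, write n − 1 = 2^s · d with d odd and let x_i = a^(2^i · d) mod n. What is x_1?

n − 1 = 15808 = 2^6 · 247, so s = 6 and d = 247.
x_0 = 9454^247 mod 15809 = 7602.
x_1 = 7602^2 mod 15809 = 8509.

8509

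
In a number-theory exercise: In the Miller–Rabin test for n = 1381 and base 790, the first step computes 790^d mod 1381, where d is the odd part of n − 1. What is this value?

n − 1 = 1380 = 2^2 · 345, so s = 2 and d = 345.
790^345 mod 1381 = 366.

366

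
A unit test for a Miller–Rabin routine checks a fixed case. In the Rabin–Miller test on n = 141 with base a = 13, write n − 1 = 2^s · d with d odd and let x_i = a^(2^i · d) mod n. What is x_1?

34

n − 1 = 140 = 2^2 · 35, so s = 2 and d = 35.
x_0 = 13^35 mod 141 = 85.
x_1 = 85^2 mod 141 = 34.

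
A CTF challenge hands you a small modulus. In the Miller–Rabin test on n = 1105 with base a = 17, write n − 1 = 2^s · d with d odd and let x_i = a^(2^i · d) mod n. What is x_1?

n − 1 = 1104 = 2^4 · 69, so s = 4 and d = 69.
x_0 = 17^69 mod 1105 = 272.
x_1 = 272^2 mod 1105 = 1054.

1054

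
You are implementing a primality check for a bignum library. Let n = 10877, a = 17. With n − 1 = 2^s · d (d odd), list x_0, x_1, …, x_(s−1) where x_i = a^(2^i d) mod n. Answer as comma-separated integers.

n − 1 = 10876 = 2^2 · 2719, so s = 2 and d = 2719.
x_0 = 17^2719 mod 10877 = 9907.
x_1 = 9907^2 mod 10877 = 5478.

9907, 5478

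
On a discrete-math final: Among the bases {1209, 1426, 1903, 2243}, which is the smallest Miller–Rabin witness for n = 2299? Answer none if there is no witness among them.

n − 1 = 2298 = 2^1 · 1149, so s = 1 and d = 1149.
Base 1209: x_0 = 1209^1149 mod 2299 = 2298. x_0 = 2298 ≡ −1, so 1209 is not a witness.
Base 1426: x_0 = 1426^1149 mod 2299 = 1141. x_0 ∉ {1, 2298} and s = 1, so 1426 is a Miller–Rabin witness and 2299 is composite.
Base 1903: x_0 = 1903^1149 mod 2299 = 2178. x_0 ∉ {1, 2298} and s = 1, so 1903 is a Miller–Rabin witness and 2299 is composite.
Base 2243: x_0 = 2243^1149 mod 2299 = 571. x_0 ∉ {1, 2298} and s = 1, so 2243 is a Miller–Rabin witness and 2299 is composite.
The smallest witness among the given bases is 1426.

1426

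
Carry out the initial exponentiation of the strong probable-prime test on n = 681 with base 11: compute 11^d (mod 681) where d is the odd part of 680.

326

n − 1 = 680 = 2^3 · 85, so s = 3 and d = 85.
Repeated squaring mod 681: 11^1 ≡ 11, 11^2 ≡ 121, 11^4 ≡ 340, 11^8 ≡ 511, 11^16 ≡ 298, 11^32 ≡ 274, 11^64 ≡ 166.
85 = 64 + 16 + 4 + 1, so 11^85 ≡ 166·298·340·11 ≡ 326 (mod 681).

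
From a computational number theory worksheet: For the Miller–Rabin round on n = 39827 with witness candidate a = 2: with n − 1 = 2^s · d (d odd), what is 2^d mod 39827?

39826

n − 1 = 39826 = 2^1 · 19913, so s = 1 and d = 19913.
2^19913 mod 39827 = 39826.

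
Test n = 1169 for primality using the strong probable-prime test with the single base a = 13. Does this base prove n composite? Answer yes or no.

n − 1 = 1168 = 2^4 · 73, so s = 4 and d = 73.
Repeated squaring mod 1169: 13^1 ≡ 13, 13^2 ≡ 169, 13^4 ≡ 505, 13^8 ≡ 183, 13^16 ≡ 757, 13^32 ≡ 239, 13^64 ≡ 1009.
73 = 64 + 8 + 1, so 13^73 ≡ 1009·183·13 ≡ 454 (mod 1169).
x_0 = 13^73 mod 1169 = 454.
x_0 is neither 1 nor 1168, so continue squaring.
x_1 = 454^2 mod 1169 = 372.
x_2 = 372^2 mod 1169 = 442.
x_3 = 442^2 mod 1169 = 141.
Reached i = s−1 = 3 without hitting −1: 13 is a Miller–Rabin witness and 1169 is composite.

yes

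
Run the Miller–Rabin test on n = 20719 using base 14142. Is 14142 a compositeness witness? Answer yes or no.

no

n − 1 = 20718 = 2^1 · 10359, so s = 1 and d = 10359.
x_0 = 14142^10359 mod 20719 = 1.
x_0 = 1, so 14142 is not a witness.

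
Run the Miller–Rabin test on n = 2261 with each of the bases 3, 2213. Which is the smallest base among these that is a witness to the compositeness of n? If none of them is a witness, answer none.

n − 1 = 2260 = 2^2 · 565, so s = 2 and d = 565.
Base 3: x_0 = 3^565 mod 2261 = 192. x_0 is neither 1 nor 2260, so continue squaring. x_1 = 192^2 mod 2261 = 688. Reached i = s−1 = 1 without hitting −1: 3 is a Miller–Rabin witness and 2261 is composite.
Base 2213: x_0 = 2213^565 mod 2261 = 498. x_0 is neither 1 nor 2260, so continue squaring. x_1 = 498^2 mod 2261 = 1555. Reached i = s−1 = 1 without hitting −1: 2213 is a Miller–Rabin witness and 2261 is composite.
The smallest witness among the given bases is 3.

3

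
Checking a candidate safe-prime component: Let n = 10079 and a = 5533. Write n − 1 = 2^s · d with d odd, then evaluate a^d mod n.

n − 1 = 10078 = 2^1 · 5039, so s = 1 and d = 5039.
Repeated squaring mod 10079: 5533^1 ≡ 5533, 5533^2 ≡ 4166, 5533^4 ≡ 9597, 5533^8 ≡ 507, 5533^16 ≡ 5074, 5533^32 ≡ 3710, 5533^64 ≡ 6265, 5533^128 ≡ 2599, 5533^256 ≡ 1871, 5533^512 ≡ 3228, 5533^1024 ≡ 8377, 5533^2048 ≡ 4131, 5533^4096 ≡ 1414.
5039 = 4096 + 512 + 256 + 128 + 32 + 8 + 4 + 2 + 1, so 5533^5039 ≡ 1414·3228·1871·2599·3710·507·9597·4166·5533 ≡ 10078 (mod 10079).

10078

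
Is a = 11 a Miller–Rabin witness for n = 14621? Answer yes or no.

n − 1 = 14620 = 2^2 · 3655, so s = 2 and d = 3655.
x_0 = 11^3655 mod 14621 = 14450.
x_0 is neither 1 nor 14620, so continue squaring.
x_1 = 14450^2 mod 14621 = 14620.
x_1 ≡ −1, so 11 is not a witness.

no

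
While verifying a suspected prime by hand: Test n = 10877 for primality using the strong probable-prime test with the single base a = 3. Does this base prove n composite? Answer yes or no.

n − 1 = 10876 = 2^2 · 2719, so s = 2 and d = 2719.
x_0 = 3^2719 mod 10877 = 7516.
x_0 is neither 1 nor 10876, so continue squaring.
x_1 = 7516^2 mod 10877 = 5995.
Reached i = s−1 = 1 without hitting −1: 3 is a Miller–Rabin witness and 10877 is composite.

yes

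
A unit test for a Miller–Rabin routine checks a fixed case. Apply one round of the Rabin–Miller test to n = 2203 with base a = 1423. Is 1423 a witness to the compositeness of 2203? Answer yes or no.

no

n − 1 = 2202 = 2^1 · 1101, so s = 1 and d = 1101.
x_0 = 1423^1101 mod 2203 = 1.
x_0 = 1, so 1423 is not a witness.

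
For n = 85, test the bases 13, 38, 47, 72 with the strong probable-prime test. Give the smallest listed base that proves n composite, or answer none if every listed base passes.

none

n − 1 = 84 = 2^2 · 21, so s = 2 and d = 21.
Base 13: x_0 = 13^21 mod 85 = 13. x_0 is neither 1 nor 84, so continue squaring. x_1 = 13^2 mod 85 = 84. x_1 ≡ −1, so 13 is not a witness.
Base 38: x_0 = 38^21 mod 85 = 38. x_0 is neither 1 nor 84, so continue squaring. x_1 = 38^2 mod 85 = 84. x_1 ≡ −1, so 38 is not a witness.
Base 47: x_0 = 47^21 mod 85 = 47. x_0 is neither 1 nor 84, so continue squaring. x_1 = 47^2 mod 85 = 84. x_1 ≡ −1, so 47 is not a witness.
Base 72: x_0 = 72^21 mod 85 = 72. x_0 is neither 1 nor 84, so continue squaring. x_1 = 72^2 mod 85 = 84. x_1 ≡ −1, so 72 is not a witness.
No listed base is a witness for 85.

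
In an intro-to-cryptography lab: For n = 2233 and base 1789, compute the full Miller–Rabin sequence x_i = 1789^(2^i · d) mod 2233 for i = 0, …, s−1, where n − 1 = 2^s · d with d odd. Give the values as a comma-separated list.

393, 372, 2171

n − 1 = 2232 = 2^3 · 279, so s = 3 and d = 279.
x_0 = 1789^279 mod 2233 = 393.
x_1 = 393^2 mod 2233 = 372.
x_2 = 372^2 mod 2233 = 2171.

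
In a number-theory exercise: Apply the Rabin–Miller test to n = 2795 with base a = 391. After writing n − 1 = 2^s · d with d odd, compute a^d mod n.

2406

n − 1 = 2794 = 2^1 · 1397, so s = 1 and d = 1397.
Repeated squaring mod 2795: 391^1 ≡ 391, 391^2 ≡ 1951, 391^4 ≡ 2406, 391^8 ≡ 391, 391^16 ≡ 1951, 391^32 ≡ 2406, 391^64 ≡ 391, 391^128 ≡ 1951, 391^256 ≡ 2406, 391^512 ≡ 391, 391^1024 ≡ 1951.
1397 = 1024 + 256 + 64 + 32 + 16 + 4 + 1, so 391^1397 ≡ 1951·2406·391·2406·1951·2406·391 ≡ 2406 (mod 2795).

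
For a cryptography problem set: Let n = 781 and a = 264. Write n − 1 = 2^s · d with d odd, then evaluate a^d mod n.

110

n − 1 = 780 = 2^2 · 195, so s = 2 and d = 195.
Repeated squaring mod 781: 264^1 ≡ 264, 264^2 ≡ 187, 264^4 ≡ 605, 264^8 ≡ 517, 264^16 ≡ 187, 264^32 ≡ 605, 264^64 ≡ 517, 264^128 ≡ 187.
195 = 128 + 64 + 2 + 1, so 264^195 ≡ 187·517·187·264 ≡ 110 (mod 781).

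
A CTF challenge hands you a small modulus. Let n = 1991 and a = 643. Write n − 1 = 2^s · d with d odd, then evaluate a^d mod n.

n − 1 = 1990 = 2^1 · 995, so s = 1 and d = 995.
643^995 mod 1991 = 1409.

1409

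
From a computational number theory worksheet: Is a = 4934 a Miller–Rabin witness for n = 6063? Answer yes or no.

no

n − 1 = 6062 = 2^1 · 3031, so s = 1 and d = 3031.
By repeated squaring, 4934^3031 ≡ 6062 (mod 6063).
x_0 = 4934^3031 mod 6063 = 6062.
x_0 = 6062 ≡ −1, so 4934 is not a witness.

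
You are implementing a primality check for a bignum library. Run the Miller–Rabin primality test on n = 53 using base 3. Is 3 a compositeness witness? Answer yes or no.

no

n − 1 = 52 = 2^2 · 13, so s = 2 and d = 13.
Repeated squaring mod 53: 3^1 ≡ 3, 3^2 ≡ 9, 3^4 ≡ 28, 3^8 ≡ 42.
13 = 8 + 4 + 1, so 3^13 ≡ 42·28·3 ≡ 30 (mod 53).
x_0 = 3^13 mod 53 = 30.
x_0 is neither 1 nor 52, so continue squaring.
x_1 = 30^2 mod 53 = 52.
x_1 ≡ −1, so 3 is not a witness.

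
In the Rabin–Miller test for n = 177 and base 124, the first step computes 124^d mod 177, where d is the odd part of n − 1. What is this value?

97

n − 1 = 176 = 2^4 · 11, so s = 4 and d = 11.
Repeated squaring mod 177: 124^1 ≡ 124, 124^2 ≡ 154, 124^4 ≡ 175, 124^8 ≡ 4.
11 = 8 + 2 + 1, so 124^11 ≡ 4·154·124 ≡ 97 (mod 177).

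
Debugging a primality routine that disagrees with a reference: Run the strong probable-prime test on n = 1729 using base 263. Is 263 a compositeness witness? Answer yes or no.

n − 1 = 1728 = 2^6 · 27, so s = 6 and d = 27.
By repeated squaring, 263^27 ≡ 1 (mod 1729).
x_0 = 263^27 mod 1729 = 1.
x_0 = 1, so 263 is not a witness.

no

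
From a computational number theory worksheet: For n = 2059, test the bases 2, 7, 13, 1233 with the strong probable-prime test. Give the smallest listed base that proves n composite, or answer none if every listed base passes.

n − 1 = 2058 = 2^1 · 1029, so s = 1 and d = 1029.
Base 2: x_0 = 2^1029 mod 2059 = 1119. x_0 ∉ {1, 2058} and s = 1, so 2 is a Miller–Rabin witness and 2059 is composite.
Base 7: x_0 = 7^1029 mod 2059 = 88. x_0 ∉ {1, 2058} and s = 1, so 7 is a Miller–Rabin witness and 2059 is composite.
Base 13: x_0 = 13^1029 mod 2059 = 898. x_0 ∉ {1, 2058} and s = 1, so 13 is a Miller–Rabin witness and 2059 is composite.
Base 1233: x_0 = 1233^1029 mod 2059 = 70. x_0 ∉ {1, 2058} and s = 1, so 1233 is a Miller–Rabin witness and 2059 is composite.
The smallest witness among the given bases is 2.

2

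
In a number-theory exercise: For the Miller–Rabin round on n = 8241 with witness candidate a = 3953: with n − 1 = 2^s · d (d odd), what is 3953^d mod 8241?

n − 1 = 8240 = 2^4 · 515, so s = 4 and d = 515.
3953^515 mod 8241 = 4958.

4958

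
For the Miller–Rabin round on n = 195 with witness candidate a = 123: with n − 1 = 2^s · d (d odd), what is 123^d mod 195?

123

n − 1 = 194 = 2^1 · 97, so s = 1 and d = 97.
123^97 mod 195 = 123.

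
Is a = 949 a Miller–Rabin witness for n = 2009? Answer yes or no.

yes

n − 1 = 2008 = 2^3 · 251, so s = 3 and d = 251.
x_0 = 949^251 mod 2009 = 520.
x_0 is neither 1 nor 2008, so continue squaring.
x_1 = 520^2 mod 2009 = 1194.
x_2 = 1194^2 mod 2009 = 1255.
Reached i = s−1 = 2 without hitting −1: 949 is a Miller–Rabin witness and 2009 is composite.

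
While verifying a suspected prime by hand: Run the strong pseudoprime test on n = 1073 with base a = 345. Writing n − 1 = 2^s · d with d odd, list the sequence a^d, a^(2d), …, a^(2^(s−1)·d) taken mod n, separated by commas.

275, 515, 194, 81

n − 1 = 1072 = 2^4 · 67, so s = 4 and d = 67.
x_0 = 345^67 mod 1073 = 275.
x_1 = 275^2 mod 1073 = 515.
x_2 = 515^2 mod 1073 = 194.
x_3 = 194^2 mod 1073 = 81.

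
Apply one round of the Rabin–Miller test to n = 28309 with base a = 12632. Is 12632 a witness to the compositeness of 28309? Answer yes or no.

n − 1 = 28308 = 2^2 · 7077, so s = 2 and d = 7077.
Repeated squaring mod 28309: 12632^1 ≡ 12632, 12632^2 ≡ 17900, 12632^4 ≡ 8738, 12632^8 ≡ 3271, 12632^16 ≡ 26948, 12632^32 ≡ 12236, 12632^64 ≡ 21704, 12632^128 ≡ 1856, 12632^256 ≡ 19347, 12632^512 ≡ 4811, 12632^1024 ≡ 17268, 12632^2048 ≡ 5127, 12632^4096 ≡ 15377.
7077 = 4096 + 2048 + 512 + 256 + 128 + 32 + 4 + 1, so 12632^7077 ≡ 15377·5127·4811·19347·1856·12236·8738·12632 ≡ 17392 (mod 28309).
x_0 = 12632^7077 mod 28309 = 17392.
x_0 is neither 1 nor 28308, so continue squaring.
x_1 = 17392^2 mod 28309 = 28308.
x_1 ≡ −1, so 12632 is not a witness.

no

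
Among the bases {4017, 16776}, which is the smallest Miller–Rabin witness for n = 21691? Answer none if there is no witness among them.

n − 1 = 21690 = 2^1 · 10845, so s = 1 and d = 10845.
Base 4017: x_0 = 4017^10845 mod 21691 = 21690. x_0 = 21690 ≡ −1, so 4017 is not a witness.
Base 16776: x_0 = 16776^10845 mod 21691 = 7698. x_0 ∉ {1, 21690} and s = 1, so 16776 is a Miller–Rabin witness and 21691 is composite.
The smallest witness among the given bases is 16776.

16776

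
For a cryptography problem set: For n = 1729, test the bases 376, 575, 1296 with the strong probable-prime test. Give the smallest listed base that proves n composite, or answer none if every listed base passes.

none

n − 1 = 1728 = 2^6 · 27, so s = 6 and d = 27.
Base 376: x_0 = 376^27 mod 1729 = 1728. x_0 = 1728 ≡ −1, so 376 is not a witness.
Base 575: x_0 = 575^27 mod 1729 = 1. x_0 = 1, so 575 is not a witness.
Base 1296: x_0 = 1296^27 mod 1729 = 1. x_0 = 1, so 1296 is not a witness.
No listed base is a witness for 1729.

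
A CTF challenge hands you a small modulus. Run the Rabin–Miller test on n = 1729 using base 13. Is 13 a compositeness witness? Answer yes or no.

n − 1 = 1728 = 2^6 · 27, so s = 6 and d = 27.
x_0 = 13^27 mod 1729 = 1196.
x_0 is neither 1 nor 1728, so continue squaring.
x_1 = 1196^2 mod 1729 = 533.
x_2 = 533^2 mod 1729 = 533.
x_3 = 533^2 mod 1729 = 533.
x_4 = 533^2 mod 1729 = 533.
x_5 = 533^2 mod 1729 = 533.
Reached i = s−1 = 5 without hitting −1: 13 is a Miller–Rabin witness and 1729 is composite.

yes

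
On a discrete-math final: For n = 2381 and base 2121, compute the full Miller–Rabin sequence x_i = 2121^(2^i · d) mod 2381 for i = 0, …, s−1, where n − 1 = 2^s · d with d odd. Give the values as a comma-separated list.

n − 1 = 2380 = 2^2 · 595, so s = 2 and d = 595.
x_0 = 2121^595 mod 2381 = 2312.
x_1 = 2312^2 mod 2381 = 2380.

2312, 2380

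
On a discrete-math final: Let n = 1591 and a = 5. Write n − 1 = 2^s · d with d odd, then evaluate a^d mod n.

1494

n − 1 = 1590 = 2^1 · 795, so s = 1 and d = 795.
5^795 mod 1591 = 1494.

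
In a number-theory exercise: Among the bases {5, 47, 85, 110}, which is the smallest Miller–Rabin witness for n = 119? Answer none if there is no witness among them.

5

n − 1 = 118 = 2^1 · 59, so s = 1 and d = 59.
Base 5: x_0 = 5^59 mod 119 = 45. x_0 ∉ {1, 118} and s = 1, so 5 is a Miller–Rabin witness and 119 is composite.
Base 47: x_0 = 47^59 mod 119 = 38. x_0 ∉ {1, 118} and s = 1, so 47 is a Miller–Rabin witness and 119 is composite.
Base 85: x_0 = 85^59 mod 119 = 85. x_0 ∉ {1, 118} and s = 1, so 85 is a Miller–Rabin witness and 119 is composite.
Base 110: x_0 = 110^59 mod 119 = 87. x_0 ∉ {1, 118} and s = 1, so 110 is a Miller–Rabin witness and 119 is composite.
The smallest witness among the given bases is 5.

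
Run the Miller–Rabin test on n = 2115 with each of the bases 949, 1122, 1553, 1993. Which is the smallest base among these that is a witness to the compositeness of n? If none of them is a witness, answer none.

949

n − 1 = 2114 = 2^1 · 1057, so s = 1 and d = 1057.
Base 949: x_0 = 949^1057 mod 2115 = 679. x_0 ∉ {1, 2114} and s = 1, so 949 is a Miller–Rabin witness and 2115 is composite.
Base 1122: x_0 = 1122^1057 mod 2115 = 1872. x_0 ∉ {1, 2114} and s = 1, so 1122 is a Miller–Rabin witness and 2115 is composite.
Base 1553: x_0 = 1553^1057 mod 2115 = 1058. x_0 ∉ {1, 2114} and s = 1, so 1553 is a Miller–Rabin witness and 2115 is composite.
Base 1993: x_0 = 1993^1057 mod 2115 = 193. x_0 ∉ {1, 2114} and s = 1, so 1993 is a Miller–Rabin witness and 2115 is composite.
The smallest witness among the given bases is 949.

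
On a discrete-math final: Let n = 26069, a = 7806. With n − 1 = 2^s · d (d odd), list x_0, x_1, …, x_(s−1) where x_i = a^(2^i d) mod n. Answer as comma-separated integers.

484, 25704

n − 1 = 26068 = 2^2 · 6517, so s = 2 and d = 6517.
x_0 = 7806^6517 mod 26069 = 484.
x_1 = 484^2 mod 26069 = 25704.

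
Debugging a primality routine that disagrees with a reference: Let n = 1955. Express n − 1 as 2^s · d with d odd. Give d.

Halving: 1954 → 977; 977 is odd.
So 1954 = 2^1 · 977.

977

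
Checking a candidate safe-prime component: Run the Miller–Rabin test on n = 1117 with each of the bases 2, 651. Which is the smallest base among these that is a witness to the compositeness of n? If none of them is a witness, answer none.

n − 1 = 1116 = 2^2 · 279, so s = 2 and d = 279.
Base 2: x_0 = 2^279 mod 1117 = 214. x_0 is neither 1 nor 1116, so continue squaring. x_1 = 214^2 mod 1117 = 1116. x_1 ≡ −1, so 2 is not a witness.
Base 651: x_0 = 651^279 mod 1117 = 1116. x_0 = 1116 ≡ −1, so 651 is not a witness.
No listed base is a witness for 1117.

none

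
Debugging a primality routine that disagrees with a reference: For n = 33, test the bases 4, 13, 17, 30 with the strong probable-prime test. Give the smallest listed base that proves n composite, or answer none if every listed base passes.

4

n − 1 = 32 = 2^5 · 1, so s = 5 and d = 1.
Base 4: x_0 = 4^1 mod 33 = 4. x_0 is neither 1 nor 32, so continue squaring. x_1 = 4^2 mod 33 = 16. x_2 = 16^2 mod 33 = 25. x_3 = 25^2 mod 33 = 31. x_4 = 31^2 mod 33 = 4. Reached i = s−1 = 4 without hitting −1: 4 is a Miller–Rabin witness and 33 is composite.
Base 13: x_0 = 13^1 mod 33 = 13. x_0 is neither 1 nor 32, so continue squaring. x_1 = 13^2 mod 33 = 4. x_2 = 4^2 mod 33 = 16. x_3 = 16^2 mod 33 = 25. x_4 = 25^2 mod 33 = 31. Reached i = s−1 = 4 without hitting −1: 13 is a Miller–Rabin witness and 33 is composite.
Base 17: x_0 = 17^1 mod 33 = 17. x_0 is neither 1 nor 32, so continue squaring. x_1 = 17^2 mod 33 = 25. x_2 = 25^2 mod 33 = 31. x_3 = 31^2 mod 33 = 4. x_4 = 4^2 mod 33 = 16. Reached i = s−1 = 4 without hitting −1: 17 is a Miller–Rabin witness and 33 is composite.
Base 30: x_0 = 30^1 mod 33 = 30. x_0 is neither 1 nor 32, so continue squaring. x_1 = 30^2 mod 33 = 9. x_2 = 9^2 mod 33 = 15. x_3 = 15^2 mod 33 = 27. x_4 = 27^2 mod 33 = 3. Reached i = s−1 = 4 without hitting −1: 30 is a Miller–Rabin witness and 33 is composite.
The smallest witness among the given bases is 4.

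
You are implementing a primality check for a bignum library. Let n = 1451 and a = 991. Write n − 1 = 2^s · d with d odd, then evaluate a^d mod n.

n − 1 = 1450 = 2^1 · 725, so s = 1 and d = 725.
Repeated squaring mod 1451: 991^1 ≡ 991, 991^2 ≡ 1205, 991^4 ≡ 1025, 991^8 ≡ 101, 991^16 ≡ 44, 991^32 ≡ 485, 991^64 ≡ 163, 991^128 ≡ 451, 991^256 ≡ 261, 991^512 ≡ 1375.
725 = 512 + 128 + 64 + 16 + 4 + 1, so 991^725 ≡ 1375·451·163·44·1025·991 ≡ 1 (mod 1451).

1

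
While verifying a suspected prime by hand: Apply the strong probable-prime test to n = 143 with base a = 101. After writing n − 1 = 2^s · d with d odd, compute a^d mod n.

n − 1 = 142 = 2^1 · 71, so s = 1 and d = 71.
101^71 mod 143 = 134.

134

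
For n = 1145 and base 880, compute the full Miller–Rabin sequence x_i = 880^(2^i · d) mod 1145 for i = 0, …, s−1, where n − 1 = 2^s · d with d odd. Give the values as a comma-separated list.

n − 1 = 1144 = 2^3 · 143, so s = 3 and d = 143.
x_0 = 880^143 mod 1145 = 1100.
x_1 = 1100^2 mod 1145 = 880.
x_2 = 880^2 mod 1145 = 380.

1100, 880, 380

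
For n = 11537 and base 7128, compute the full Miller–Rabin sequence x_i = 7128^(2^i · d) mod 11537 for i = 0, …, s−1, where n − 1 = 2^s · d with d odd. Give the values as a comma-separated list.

3271, 4642, 8585, 3869

n − 1 = 11536 = 2^4 · 721, so s = 4 and d = 721.
x_0 = 7128^721 mod 11537 = 3271.
x_1 = 3271^2 mod 11537 = 4642.
x_2 = 4642^2 mod 11537 = 8585.
x_3 = 8585^2 mod 11537 = 3869.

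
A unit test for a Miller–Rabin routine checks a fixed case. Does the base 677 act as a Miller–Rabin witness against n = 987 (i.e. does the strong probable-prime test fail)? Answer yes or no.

yes

n − 1 = 986 = 2^1 · 493, so s = 1 and d = 493.
Repeated squaring mod 987: 677^1 ≡ 677, 677^2 ≡ 361, 677^4 ≡ 37, 677^8 ≡ 382, 677^16 ≡ 835, 677^32 ≡ 403, 677^64 ≡ 541, 677^128 ≡ 529, 677^256 ≡ 520.
493 = 256 + 128 + 64 + 32 + 8 + 4 + 1, so 677^493 ≡ 520·529·541·403·382·37·677 ≡ 278 (mod 987).
x_0 = 677^493 mod 987 = 278.
x_0 ∉ {1, 986} and s = 1, so 677 is a Miller–Rabin witness and 987 is composite.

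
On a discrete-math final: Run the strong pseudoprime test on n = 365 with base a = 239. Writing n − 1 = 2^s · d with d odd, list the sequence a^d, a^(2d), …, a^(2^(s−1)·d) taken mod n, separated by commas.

29, 111

n − 1 = 364 = 2^2 · 91, so s = 2 and d = 91.
x_0 = 239^91 mod 365 = 29.
x_1 = 29^2 mod 365 = 111.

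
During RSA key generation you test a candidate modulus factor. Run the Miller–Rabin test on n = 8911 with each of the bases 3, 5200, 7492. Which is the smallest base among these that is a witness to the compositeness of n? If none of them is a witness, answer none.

n − 1 = 8910 = 2^1 · 4455, so s = 1 and d = 4455.
Base 3: x_0 = 3^4455 mod 8911 = 8910. x_0 = 8910 ≡ −1, so 3 is not a witness.
Base 5200: x_0 = 5200^4455 mod 8911 = 8910. x_0 = 8910 ≡ −1, so 5200 is not a witness.
Base 7492: x_0 = 7492^4455 mod 8911 = 1. x_0 = 1, so 7492 is not a witness.
No listed base is a witness for 8911.

none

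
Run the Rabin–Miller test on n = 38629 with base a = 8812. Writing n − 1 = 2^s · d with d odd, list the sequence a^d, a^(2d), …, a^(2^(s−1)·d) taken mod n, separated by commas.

1, 1

n − 1 = 38628 = 2^2 · 9657, so s = 2 and d = 9657.
x_0 = 8812^9657 mod 38629 = 1.
x_1 = 1^2 mod 38629 = 1.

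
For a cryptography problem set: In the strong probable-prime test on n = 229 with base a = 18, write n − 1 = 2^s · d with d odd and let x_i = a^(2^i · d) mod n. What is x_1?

228

n − 1 = 228 = 2^2 · 57, so s = 2 and d = 57.
x_0 = 18^57 mod 229 = 122.
x_1 = 122^2 mod 229 = 228.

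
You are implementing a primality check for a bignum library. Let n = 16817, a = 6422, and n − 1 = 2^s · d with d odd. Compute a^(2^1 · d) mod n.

n − 1 = 16816 = 2^4 · 1051, so s = 4 and d = 1051.
By repeated squaring, 6422^1051 ≡ 15490 (mod 16817).
x_0 = 15490.
x_1 = 15490^2 mod 16817 = 11961.

11961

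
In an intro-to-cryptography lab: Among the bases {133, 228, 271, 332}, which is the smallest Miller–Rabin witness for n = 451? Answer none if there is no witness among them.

none

n − 1 = 450 = 2^1 · 225, so s = 1 and d = 225.
Base 133: x_0 = 133^225 mod 451 = 1. x_0 = 1, so 133 is not a witness.
Base 228: x_0 = 228^225 mod 451 = 450. x_0 = 450 ≡ −1, so 228 is not a witness.
Base 271: x_0 = 271^225 mod 451 = 450. x_0 = 450 ≡ −1, so 271 is not a witness.
Base 332: x_0 = 332^225 mod 451 = 450. x_0 = 450 ≡ −1, so 332 is not a witness.
No listed base is a witness for 451.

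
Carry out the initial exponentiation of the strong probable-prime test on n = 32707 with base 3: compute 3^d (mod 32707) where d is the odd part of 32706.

32706

n − 1 = 32706 = 2^1 · 16353, so s = 1 and d = 16353.
Repeated squaring mod 32707: 3^1 ≡ 3, 3^2 ≡ 9, 3^4 ≡ 81, 3^8 ≡ 6561, 3^16 ≡ 4309, 3^32 ≡ 22612, 3^64 ≡ 26720, 3^128 ≡ 30004, 3^256 ≡ 12548, 3^512 ≡ 806, 3^1024 ≡ 28203, 3^2048 ≡ 7676, 3^4096 ≡ 15669, 3^8192 ≡ 18819.
16353 = 8192 + 4096 + 2048 + 1024 + 512 + 256 + 128 + 64 + 32 + 1, so 3^16353 ≡ 18819·15669·7676·28203·806·12548·30004·26720·22612·3 ≡ 32706 (mod 32707).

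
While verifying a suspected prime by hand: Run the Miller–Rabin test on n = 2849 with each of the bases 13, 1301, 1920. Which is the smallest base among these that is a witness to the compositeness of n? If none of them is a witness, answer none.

n − 1 = 2848 = 2^5 · 89, so s = 5 and d = 89.
Base 13: x_0 = 13^89 mod 2849 = 1238. x_0 is neither 1 nor 2848, so continue squaring. x_1 = 1238^2 mod 2849 = 2731. x_2 = 2731^2 mod 2849 = 2528. x_3 = 2528^2 mod 2849 = 477. x_4 = 477^2 mod 2849 = 2458. Reached i = s−1 = 4 without hitting −1: 13 is a Miller–Rabin witness and 2849 is composite.
Base 1301: x_0 = 1301^89 mod 2849 = 1819. x_0 is neither 1 nor 2848, so continue squaring. x_1 = 1819^2 mod 2849 = 1072. x_2 = 1072^2 mod 2849 = 1037. x_3 = 1037^2 mod 2849 = 1296. x_4 = 1296^2 mod 2849 = 1555. Reached i = s−1 = 4 without hitting −1: 1301 is a Miller–Rabin witness and 2849 is composite.
Base 1920: x_0 = 1920^89 mod 2849 = 46. x_0 is neither 1 nor 2848, so continue squaring. x_1 = 46^2 mod 2849 = 2116. x_2 = 2116^2 mod 2849 = 1677. x_3 = 1677^2 mod 2849 = 366. x_4 = 366^2 mod 2849 = 53. Reached i = s−1 = 4 without hitting −1: 1920 is a Miller–Rabin witness and 2849 is composite.
The smallest witness among the given bases is 13.

13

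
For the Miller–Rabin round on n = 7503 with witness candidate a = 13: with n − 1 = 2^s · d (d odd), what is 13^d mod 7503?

n − 1 = 7502 = 2^1 · 3751, so s = 1 and d = 3751.
By repeated squaring, 13^3751 ≡ 5869 (mod 7503).

5869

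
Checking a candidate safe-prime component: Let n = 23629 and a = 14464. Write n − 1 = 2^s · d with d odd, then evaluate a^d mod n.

n − 1 = 23628 = 2^2 · 5907, so s = 2 and d = 5907.
Repeated squaring mod 23629: 14464^1 ≡ 14464, 14464^2 ≡ 19759, 14464^4 ≡ 19743, 14464^8 ≡ 2065, 14464^16 ≡ 11005, 14464^32 ≡ 11400, 14464^64 ≡ 500, 14464^128 ≡ 13710, 14464^256 ≡ 19034, 14464^512 ≡ 13328, 14464^1024 ≡ 16391, 14464^2048 ≡ 3151, 14464^4096 ≡ 4621.
5907 = 4096 + 1024 + 512 + 256 + 16 + 2 + 1, so 14464^5907 ≡ 4621·16391·13328·19034·11005·19759·14464 ≡ 1 (mod 23629).

1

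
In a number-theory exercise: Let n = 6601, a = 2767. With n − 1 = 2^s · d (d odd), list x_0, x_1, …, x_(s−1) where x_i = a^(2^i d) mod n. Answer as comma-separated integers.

3886, 4509, 1

n − 1 = 6600 = 2^3 · 825, so s = 3 and d = 825.
x_0 = 2767^825 mod 6601 = 3886.
x_1 = 3886^2 mod 6601 = 4509.
x_2 = 4509^2 mod 6601 = 1.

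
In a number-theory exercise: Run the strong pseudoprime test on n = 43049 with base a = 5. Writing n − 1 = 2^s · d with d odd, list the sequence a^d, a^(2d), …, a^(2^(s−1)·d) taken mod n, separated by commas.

6720, 43048, 1

n − 1 = 43048 = 2^3 · 5381, so s = 3 and d = 5381.
x_0 = 5^5381 mod 43049 = 6720.
x_1 = 6720^2 mod 43049 = 43048.
x_2 = 43048^2 mod 43049 = 1.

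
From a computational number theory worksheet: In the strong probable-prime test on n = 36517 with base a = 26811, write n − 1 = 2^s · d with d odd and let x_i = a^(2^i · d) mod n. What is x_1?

30835

n − 1 = 36516 = 2^2 · 9129, so s = 2 and d = 9129.
x_0 = 26811^9129 mod 36517 = 35326.
x_1 = 35326^2 mod 36517 = 30835.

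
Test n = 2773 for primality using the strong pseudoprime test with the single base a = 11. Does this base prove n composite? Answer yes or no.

yes

n − 1 = 2772 = 2^2 · 693, so s = 2 and d = 693.
x_0 = 11^693 mod 2773 = 1096.
x_0 is neither 1 nor 2772, so continue squaring.
x_1 = 1096^2 mod 2773 = 507.
Reached i = s−1 = 1 without hitting −1: 11 is a Miller–Rabin witness and 2773 is composite.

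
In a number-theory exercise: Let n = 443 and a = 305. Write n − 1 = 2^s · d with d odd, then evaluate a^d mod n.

442

n − 1 = 442 = 2^1 · 221, so s = 1 and d = 221.
Repeated squaring mod 443: 305^1 ≡ 305, 305^2 ≡ 438, 305^4 ≡ 25, 305^8 ≡ 182, 305^16 ≡ 342, 305^32 ≡ 12, 305^64 ≡ 144, 305^128 ≡ 358.
221 = 128 + 64 + 16 + 8 + 4 + 1, so 305^221 ≡ 358·144·342·182·25·305 ≡ 442 (mod 443).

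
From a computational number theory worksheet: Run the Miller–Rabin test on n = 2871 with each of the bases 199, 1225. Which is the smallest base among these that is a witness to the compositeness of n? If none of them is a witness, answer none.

none

n − 1 = 2870 = 2^1 · 1435, so s = 1 and d = 1435.
Base 199: x_0 = 199^1435 mod 2871 = 1. x_0 = 1, so 199 is not a witness.
Base 1225: x_0 = 1225^1435 mod 2871 = 1. x_0 = 1, so 1225 is not a witness.
No listed base is a witness for 2871.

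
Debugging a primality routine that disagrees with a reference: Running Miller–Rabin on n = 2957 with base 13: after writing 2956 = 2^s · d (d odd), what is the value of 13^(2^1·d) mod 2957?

2956

n − 1 = 2956 = 2^2 · 739, so s = 2 and d = 739.
By repeated squaring, 13^739 ≡ 1735 (mod 2957).
x_0 = 1735.
x_1 = 1735^2 mod 2957 = 2956.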